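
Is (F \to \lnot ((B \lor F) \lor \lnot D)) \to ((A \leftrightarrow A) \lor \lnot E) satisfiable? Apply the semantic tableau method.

Initial set: {((F \to \lnot ((B \lor F) \lor \lnot D)) \to ((A \leftrightarrow A) \lor \lnot E))}.
((F \to \lnot ((B \lor F) \lor \lnot D)) \to ((A \leftrightarrow A) \lor \lnot E)): β-rule — branch into \lnot (F \to \lnot ((B \lor F) \lor \lnot D))  //  ((A \leftrightarrow A) \lor \lnot E).
  branch 1 (add \lnot (F \to \lnot ((B \lor F) \lor \lnot D))):
    \lnot (F \to \lnot ((B \lor F) \lor \lnot D)): α-rule — add F, \lnot \lnot ((B \lor F) \lor \lnot D).
    \lnot \lnot ((B \lor F) \lor \lnot D): β-rule — branch into (B \lor F)  //  \lnot D.
      branch 1.1 (add (B \lor F)):
        (B \lor F): β-rule — branch into B  //  F.
          branch 1.1.1 (add B):
            ○ open, literals {B=1, F=1}.
          branch 1.1.2 (add F):
            ○ open, literals {F=1}.
      branch 1.2 (add \lnot D):
        ○ open, literals {D=0, F=1}.
  branch 2 (add ((A \leftrightarrow A) \lor \lnot E)):
    ((A \leftrightarrow A) \lor \lnot E): β-rule — branch into (A \leftrightarrow A)  //  \lnot E.
      branch 2.1 (add (A \leftrightarrow A)):
        (A \leftrightarrow A): β-rule — branch into A, A  //  \lnot A, \lnot A.
          branch 2.1.1 (add A, A):
            ○ open, literals {A=1}.
          branch 2.1.2 (add \lnot A, \lnot A):
            ○ open, literals {A=0}.
      branch 2.2 (add \lnot E):
        ○ open, literals {E=0}.
0 branches closed, 6 open.
An open branch gives a satisfying assignment: B=1, F=1.

Satisfiable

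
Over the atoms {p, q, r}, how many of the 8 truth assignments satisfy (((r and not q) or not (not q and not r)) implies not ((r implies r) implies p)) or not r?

6

Initial set: {((((r and not q) or not (not q and not r)) implies not ((r implies r) implies p)) or not r)}.
((((r and not q) or not (not q and not r)) implies not ((r implies r) implies p)) or not r): β-rule — branch into (((r and not q) or not (not q and not r)) implies not ((r implies r) implies p))  //  not r.
  branch 1 (add (((r and not q) or not (not q and not r)) implies not ((r implies r) implies p))):
    (((r and not q) or not (not q and not r)) implies not ((r implies r) implies p)): β-rule — branch into not ((r and not q) or not (not q and not r))  //  not ((r implies r) implies p).
      branch 1.1 (add not ((r and not q) or not (not q and not r))):
        not ((r and not q) or not (not q and not r)): α-rule — add not (r and not q), not not (not q and not r).
        not not (not q and not r): α-rule — add not q, not r.
        not (r and not q): β-rule — branch into not r  //  not not q.
          branch 1.1.1 (add not r):
            ○ open, literals {q=0, r=0}.
          branch 1.1.2 (add not not q):
            × closes — contains both q and not q.
      branch 1.2 (add not ((r implies r) implies p)):
        not ((r implies r) implies p): α-rule — add (r implies r), not p.
        (r implies r): β-rule — branch into not r  //  r.
          branch 1.2.1 (add not r):
            ○ open, literals {p=0, r=0}.
          branch 1.2.2 (add r):
            ○ open, literals {p=0, r=1}.
  branch 2 (add not r):
    ○ open, literals {r=0}.
1 branch closed, 4 open.
Each open branch fixes some atoms; the unmentioned ones are free. Counting distinct full assignments: branch {q=0, r=0} (p) contributes 2 new; branch {p=0, r=0} (q) contributes 1 new; branch {p=0, r=1} (q) contributes 2 new; branch {r=0} (p, q) contributes 1 new. Total: 6.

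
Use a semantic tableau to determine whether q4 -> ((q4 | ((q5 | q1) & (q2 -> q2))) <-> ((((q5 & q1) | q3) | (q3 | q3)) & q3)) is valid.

Assume the negation and expand:
Initial set: {~(q4 -> ((q4 | ((q5 | q1) & (q2 -> q2))) <-> ((((q5 & q1) | q3) | (q3 | q3)) & q3)))}.
~(q4 -> ((q4 | ((q5 | q1) & (q2 -> q2))) <-> ((((q5 & q1) | q3) | (q3 | q3)) & q3))): α-rule — add q4, ~((q4 | ((q5 | q1) & (q2 -> q2))) <-> ((((q5 & q1) | q3) | (q3 | q3)) & q3)).
~((q4 | ((q5 | q1) & (q2 -> q2))) <-> ((((q5 & q1) | q3) | (q3 | q3)) & q3)): β-rule — branch into (q4 | ((q5 | q1) & (q2 -> q2))), ~((((q5 & q1) | q3) | (q3 | q3)) & q3)  //  ~(q4 | ((q5 | q1) & (q2 -> q2))), ((((q5 & q1) | q3) | (q3 | q3)) & q3).
  branch 1 (add (q4 | ((q5 | q1) & (q2 -> q2))), ~((((q5 & q1) | q3) | (q3 | q3)) & q3)):
    (q4 | ((q5 | q1) & (q2 -> q2))): β-rule — branch into q4  //  ((q5 | q1) & (q2 -> q2)).
      branch 1.1 (add q4):
        ~((((q5 & q1) | q3) | (q3 | q3)) & q3): β-rule — branch into ~(((q5 & q1) | q3) | (q3 | q3))  //  ~q3.
          branch 1.1.1 (add ~(((q5 & q1) | q3) | (q3 | q3))):
            ~(((q5 & q1) | q3) | (q3 | q3)): α-rule — add ~((q5 & q1) | q3), ~(q3 | q3).
            ~((q5 & q1) | q3): α-rule — add ~(q5 & q1), ~q3.
            ~(q3 | q3): α-rule — add ~q3, ~q3.
            ~(q5 & q1): β-rule — branch into ~q5  //  ~q1.
              branch 1.1.1.1 (add ~q5):
                ○ open, literals {q3=F, q4=T, q5=F}.
              branch 1.1.1.2 (add ~q1):
                ○ open, literals {q1=F, q3=F, q4=T}.
          branch 1.1.2 (add ~q3):
            ○ open, literals {q3=F, q4=T}.
      branch 1.2 (add ((q5 | q1) & (q2 -> q2))):
        ((q5 | q1) & (q2 -> q2)): α-rule — add (q5 | q1), (q2 -> q2).
        ~((((q5 & q1) | q3) | (q3 | q3)) & q3): β-rule — branch into ~(((q5 & q1) | q3) | (q3 | q3))  //  ~q3.
          branch 1.2.1 (add ~(((q5 & q1) | q3) | (q3 | q3))):
            ~(((q5 & q1) | q3) | (q3 | q3)): α-rule — add ~((q5 & q1) | q3), ~(q3 | q3).
            ~((q5 & q1) | q3): α-rule — add ~(q5 & q1), ~q3.
            ~(q3 | q3): α-rule — add ~q3, ~q3.
            (q5 | q1): β-rule — branch into q5  //  q1.
              branch 1.2.1.1 (add q5):
                (q2 -> q2): β-rule — branch into ~q2  //  q2.
                  branch 1.2.1.1.1 (add ~q2):
                    ~(q5 & q1): β-rule — branch into ~q5  //  ~q1.
                      branch 1.2.1.1.1.1 (add ~q5):
                        × closes — contains both q5 and ~q5.
                      branch 1.2.1.1.1.2 (add ~q1):
                        ○ open, literals {q1=F, q2=F, q3=F, q4=T, q5=T}.
                  branch 1.2.1.1.2 (add q2):
                    ~(q5 & q1): β-rule — branch into ~q5  //  ~q1.
                      branch 1.2.1.1.2.1 (add ~q5):
                        × closes — contains both q5 and ~q5.
                      branch 1.2.1.1.2.2 (add ~q1):
                        ○ open, literals {q1=F, q2=T, q3=F, q4=T, q5=T}.
              branch 1.2.1.2 (add q1):
                (q2 -> q2): β-rule — branch into ~q2  //  q2.
                  branch 1.2.1.2.1 (add ~q2):
                    ~(q5 & q1): β-rule — branch into ~q5  //  ~q1.
                      branch 1.2.1.2.1.1 (add ~q5):
                        ○ open, literals {q1=T, q2=F, q3=F, q4=T, q5=F}.
                      branch 1.2.1.2.1.2 (add ~q1):
                        × closes — contains both q1 and ~q1.
                  branch 1.2.1.2.2 (add q2):
                    ~(q5 & q1): β-rule — branch into ~q5  //  ~q1.
                      branch 1.2.1.2.2.1 (add ~q5):
                        ○ open, literals {q1=T, q2=T, q3=F, q4=T, q5=F}.
                      branch 1.2.1.2.2.2 (add ~q1):
                        × closes — contains both q1 and ~q1.
          branch 1.2.2 (add ~q3):
            (q5 | q1): β-rule — branch into q5  //  q1.
              branch 1.2.2.1 (add q5):
                (q2 -> q2): β-rule — branch into ~q2  //  q2.
                  branch 1.2.2.1.1 (add ~q2):
                    ○ open, literals {q2=F, q3=F, q4=T, q5=T}.
                  branch 1.2.2.1.2 (add q2):
                    ○ open, literals {q2=T, q3=F, q4=T, q5=T}.
              branch 1.2.2.2 (add q1):
                (q2 -> q2): β-rule — branch into ~q2  //  q2.
                  branch 1.2.2.2.1 (add ~q2):
                    ○ open, literals {q1=T, q2=F, q3=F, q4=T}.
                  branch 1.2.2.2.2 (add q2):
                    ○ open, literals {q1=T, q2=T, q3=F, q4=T}.
  branch 2 (add ~(q4 | ((q5 | q1) & (q2 -> q2))), ((((q5 & q1) | q3) | (q3 | q3)) & q3)):
    ~(q4 | ((q5 | q1) & (q2 -> q2))): α-rule — add ~q4, ~((q5 | q1) & (q2 -> q2)).
    × closes — contains both q4 and ~q4.
5 branches closed, 11 open.
An open branch gives a countermodel: q3=F, q4=T, q5=F (unmentioned atoms arbitrary); under it the original formula is false.

Not valid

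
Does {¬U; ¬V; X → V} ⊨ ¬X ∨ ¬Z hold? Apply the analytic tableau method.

Yes

Initial set: {¬U; ¬V; (X → V); ¬(¬X ∨ ¬Z)}.
¬(¬X ∨ ¬Z): α-rule — add ¬¬X, ¬¬Z.
(X → V): β-rule — branch into ¬X  //  V.
  branch 1 (add ¬X):
    × closes — contains both X and ¬X.
  branch 2 (add V):
    × closes — contains both V and ¬V.
All 2 branches close.
Every branch closed, so the premises entail the conclusion.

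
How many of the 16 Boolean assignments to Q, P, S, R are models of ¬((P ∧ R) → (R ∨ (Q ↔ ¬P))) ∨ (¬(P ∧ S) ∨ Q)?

Initial set: {(¬((P ∧ R) → (R ∨ (Q ↔ ¬P))) ∨ (¬(P ∧ S) ∨ Q))}.
(¬((P ∧ R) → (R ∨ (Q ↔ ¬P))) ∨ (¬(P ∧ S) ∨ Q)): β-rule — branch into ¬((P ∧ R) → (R ∨ (Q ↔ ¬P)))  //  (¬(P ∧ S) ∨ Q).
  branch 1 (add ¬((P ∧ R) → (R ∨ (Q ↔ ¬P)))):
    ¬((P ∧ R) → (R ∨ (Q ↔ ¬P))): α-rule — add (P ∧ R), ¬(R ∨ (Q ↔ ¬P)).
    (P ∧ R): α-rule — add P, R.
    ¬(R ∨ (Q ↔ ¬P)): α-rule — add ¬R, ¬(Q ↔ ¬P).
    × closes — contains both R and ¬R.
  branch 2 (add (¬(P ∧ S) ∨ Q)):
    (¬(P ∧ S) ∨ Q): β-rule — branch into ¬(P ∧ S)  //  Q.
      branch 2.1 (add ¬(P ∧ S)):
        ¬(P ∧ S): β-rule — branch into ¬P  //  ¬S.
          branch 2.1.1 (add ¬P):
            ○ open, literals {P=0}.
          branch 2.1.2 (add ¬S):
            ○ open, literals {S=0}.
      branch 2.2 (add Q):
        ○ open, literals {Q=1}.
1 branch closed, 3 open.
Each open branch fixes some atoms; the unmentioned ones are free. Counting distinct full assignments: branch {P=0} (Q, S, R) contributes 8 new; branch {S=0} (Q, P, R) contributes 4 new; branch {Q=1} (P, S, R) contributes 2 new. Total: 14.

14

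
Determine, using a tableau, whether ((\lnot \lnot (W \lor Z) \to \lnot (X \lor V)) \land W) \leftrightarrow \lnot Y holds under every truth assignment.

Not valid

Assume the negation and expand:
Initial set: {\lnot (((\lnot \lnot (W \lor Z) \to \lnot (X \lor V)) \land W) \leftrightarrow \lnot Y)}.
\lnot (((\lnot \lnot (W \lor Z) \to \lnot (X \lor V)) \land W) \leftrightarrow \lnot Y): β-rule — branch into ((\lnot \lnot (W \lor Z) \to \lnot (X \lor V)) \land W), \lnot \lnot Y  //  \lnot ((\lnot \lnot (W \lor Z) \to \lnot (X \lor V)) \land W), \lnot Y.
  branch 1 (add ((\lnot \lnot (W \lor Z) \to \lnot (X \lor V)) \land W), \lnot \lnot Y):
    ((\lnot \lnot (W \lor Z) \to \lnot (X \lor V)) \land W): α-rule — add (\lnot \lnot (W \lor Z) \to \lnot (X \lor V)), W.
    (\lnot \lnot (W \lor Z) \to \lnot (X \lor V)): β-rule — branch into \lnot \lnot \lnot (W \lor Z)  //  \lnot (X \lor V).
      branch 1.1 (add \lnot \lnot \lnot (W \lor Z)):
        \lnot \lnot \lnot (W \lor Z): drop double negation, giving \lnot (W \lor Z).
        \lnot (W \lor Z): α-rule — add \lnot W, \lnot Z.
        × closes — contains both W and \lnot W.
      branch 1.2 (add \lnot (X \lor V)):
        \lnot (X \lor V): α-rule — add \lnot X, \lnot V.
        ○ open, literals {V=false, W=true, X=false, Y=true}.
  branch 2 (add \lnot ((\lnot \lnot (W \lor Z) \to \lnot (X \lor V)) \land W), \lnot Y):
    \lnot ((\lnot \lnot (W \lor Z) \to \lnot (X \lor V)) \land W): β-rule — branch into \lnot (\lnot \lnot (W \lor Z) \to \lnot (X \lor V))  //  \lnot W.
      branch 2.1 (add \lnot (\lnot \lnot (W \lor Z) \to \lnot (X \lor V))):
        \lnot (\lnot \lnot (W \lor Z) \to \lnot (X \lor V)): α-rule — add \lnot \lnot (W \lor Z), \lnot \lnot (X \lor V).
        \lnot \lnot (W \lor Z): drop double negation, giving (W \lor Z).
        \lnot \lnot (X \lor V): β-rule — branch into X  //  V.
          branch 2.1.1 (add X):
            (W \lor Z): β-rule — branch into W  //  Z.
              branch 2.1.1.1 (add W):
                ○ open, literals {W=true, X=true, Y=false}.
              branch 2.1.1.2 (add Z):
                ○ open, literals {X=true, Y=false, Z=true}.
          branch 2.1.2 (add V):
            (W \lor Z): β-rule — branch into W  //  Z.
              branch 2.1.2.1 (add W):
                ○ open, literals {V=true, W=true, Y=false}.
              branch 2.1.2.2 (add Z):
                ○ open, literals {V=true, Y=false, Z=true}.
      branch 2.2 (add \lnot W):
        ○ open, literals {W=false, Y=false}.
1 branch closed, 6 open.
An open branch gives a countermodel: V=false, W=true, X=false, Y=true (unmentioned atoms arbitrary); under it the original formula is false.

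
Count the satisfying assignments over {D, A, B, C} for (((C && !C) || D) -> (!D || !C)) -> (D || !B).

12

Initial set: {((((C && !C) || D) -> (!D || !C)) -> (D || !B))}.
((((C && !C) || D) -> (!D || !C)) -> (D || !B)): β-rule — branch into !(((C && !C) || D) -> (!D || !C))  //  (D || !B).
  branch 1 (add !(((C && !C) || D) -> (!D || !C))):
    !(((C && !C) || D) -> (!D || !C)): α-rule — add ((C && !C) || D), !(!D || !C).
    !(!D || !C): α-rule — add !!D, !!C.
    ((C && !C) || D): β-rule — branch into (C && !C)  //  D.
      branch 1.1 (add (C && !C)):
        (C && !C): α-rule — add C, !C.
        × closes — contains both C and !C.
      branch 1.2 (add D):
        ○ open, literals {C=true, D=true}.
  branch 2 (add (D || !B)):
    (D || !B): β-rule — branch into D  //  !B.
      branch 2.1 (add D):
        ○ open, literals {D=true}.
      branch 2.2 (add !B):
        ○ open, literals {B=false}.
1 branch closed, 3 open.
Each open branch fixes some atoms; the unmentioned ones are free. Counting distinct full assignments: branch {C=true, D=true} (A, B) contributes 4 new; branch {D=true} (A, B, C) contributes 4 new; branch {B=false} (D, A, C) contributes 4 new. Total: 12.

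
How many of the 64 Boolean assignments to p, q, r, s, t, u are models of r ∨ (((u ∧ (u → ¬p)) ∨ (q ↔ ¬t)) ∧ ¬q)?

42

Initial set: {(r ∨ (((u ∧ (u → ¬p)) ∨ (q ↔ ¬t)) ∧ ¬q))}.
(r ∨ (((u ∧ (u → ¬p)) ∨ (q ↔ ¬t)) ∧ ¬q)): β-rule — branch into r  //  (((u ∧ (u → ¬p)) ∨ (q ↔ ¬t)) ∧ ¬q).
  branch 1 (add r):
    ○ open, literals {r=T}.
  branch 2 (add (((u ∧ (u → ¬p)) ∨ (q ↔ ¬t)) ∧ ¬q)):
    (((u ∧ (u → ¬p)) ∨ (q ↔ ¬t)) ∧ ¬q): α-rule — add ((u ∧ (u → ¬p)) ∨ (q ↔ ¬t)), ¬q.
    ((u ∧ (u → ¬p)) ∨ (q ↔ ¬t)): β-rule — branch into (u ∧ (u → ¬p))  //  (q ↔ ¬t).
      branch 2.1 (add (u ∧ (u → ¬p))):
        (u ∧ (u → ¬p)): α-rule — add u, (u → ¬p).
        (u → ¬p): β-rule — branch into ¬u  //  ¬p.
          branch 2.1.1 (add ¬u):
            × closes — contains both u and ¬u.
          branch 2.1.2 (add ¬p):
            ○ open, literals {p=F, q=F, u=T}.
      branch 2.2 (add (q ↔ ¬t)):
        (q ↔ ¬t): β-rule — branch into q, ¬t  //  ¬q, ¬¬t.
          branch 2.2.1 (add q, ¬t):
            × closes — contains both q and ¬q.
          branch 2.2.2 (add ¬q, ¬¬t):
            ○ open, literals {q=F, t=T}.
2 branches closed, 3 open.
Each open branch fixes some atoms; the unmentioned ones are free. Counting distinct full assignments: branch {r=T} (p, q, s, t, u) contributes 32 new; branch {p=F, q=F, u=T} (r, s, t) contributes 4 new; branch {q=F, t=T} (p, r, s, u) contributes 6 new. Total: 42.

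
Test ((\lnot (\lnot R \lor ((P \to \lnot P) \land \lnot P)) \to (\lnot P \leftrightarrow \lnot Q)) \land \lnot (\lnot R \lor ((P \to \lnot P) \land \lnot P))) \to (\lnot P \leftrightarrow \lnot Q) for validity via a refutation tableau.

Valid

Assume the negation and expand:
Initial set: {F (((\lnot (\lnot R \lor ((P \to \lnot P) \land \lnot P)) \to (\lnot P \leftrightarrow \lnot Q)) \land \lnot (\lnot R \lor ((P \to \lnot P) \land \lnot P))) \to (\lnot P \leftrightarrow \lnot Q))}.
F (((\lnot (\lnot R \lor ((P \to \lnot P) \land \lnot P)) \to (\lnot P \leftrightarrow \lnot Q)) \land \lnot (\lnot R \lor ((P \to \lnot P) \land \lnot P))) \to (\lnot P \leftrightarrow \lnot Q)): α-rule — add T ((\lnot (\lnot R \lor ((P \to \lnot P) \land \lnot P)) \to (\lnot P \leftrightarrow \lnot Q)) \land \lnot (\lnot R \lor ((P \to \lnot P) \land \lnot P))), F (\lnot P \leftrightarrow \lnot Q).
T ((\lnot (\lnot R \lor ((P \to \lnot P) \land \lnot P)) \to (\lnot P \leftrightarrow \lnot Q)) \land \lnot (\lnot R \lor ((P \to \lnot P) \land \lnot P))): α-rule — add T (\lnot (\lnot R \lor ((P \to \lnot P) \land \lnot P)) \to (\lnot P \leftrightarrow \lnot Q)), T \lnot (\lnot R \lor ((P \to \lnot P) \land \lnot P)).
T \lnot (\lnot R \lor ((P \to \lnot P) \land \lnot P)): α-rule — add F \lnot R, F ((P \to \lnot P) \land \lnot P).
F (\lnot P \leftrightarrow \lnot Q): β-rule — branch into T \lnot P, F \lnot Q  //  F \lnot P, T \lnot Q.
  branch 1 (add T \lnot P, F \lnot Q):
    T (\lnot (\lnot R \lor ((P \to \lnot P) \land \lnot P)) \to (\lnot P \leftrightarrow \lnot Q)): β-rule — branch into F \lnot (\lnot R \lor ((P \to \lnot P) \land \lnot P))  //  T (\lnot P \leftrightarrow \lnot Q).
      branch 1.1 (add F \lnot (\lnot R \lor ((P \to \lnot P) \land \lnot P))):
        F ((P \to \lnot P) \land \lnot P): β-rule — branch into F (P \to \lnot P)  //  F \lnot P.
          branch 1.1.1 (add F (P \to \lnot P)):
            F (P \to \lnot P): α-rule — add T P, F \lnot P.
            × closes — contains both P and \lnot P.
          branch 1.1.2 (add F \lnot P):
            × closes — contains both P and \lnot P.
      branch 1.2 (add T (\lnot P \leftrightarrow \lnot Q)):
        F ((P \to \lnot P) \land \lnot P): β-rule — branch into F (P \to \lnot P)  //  F \lnot P.
          branch 1.2.1 (add F (P \to \lnot P)):
            F (P \to \lnot P): α-rule — add T P, F \lnot P.
            × closes — contains both P and \lnot P.
          branch 1.2.2 (add F \lnot P):
            × closes — contains both P and \lnot P.
  branch 2 (add F \lnot P, T \lnot Q):
    T (\lnot (\lnot R \lor ((P \to \lnot P) \land \lnot P)) \to (\lnot P \leftrightarrow \lnot Q)): β-rule — branch into F \lnot (\lnot R \lor ((P \to \lnot P) \land \lnot P))  //  T (\lnot P \leftrightarrow \lnot Q).
      branch 2.1 (add F \lnot (\lnot R \lor ((P \to \lnot P) \land \lnot P))):
        F ((P \to \lnot P) \land \lnot P): β-rule — branch into F (P \to \lnot P)  //  F \lnot P.
          branch 2.1.1 (add F (P \to \lnot P)):
            F (P \to \lnot P): α-rule — add T P, F \lnot P.
            F \lnot (\lnot R \lor ((P \to \lnot P) \land \lnot P)): β-rule — branch into T \lnot R  //  T ((P \to \lnot P) \land \lnot P).
              branch 2.1.1.1 (add T \lnot R):
                × closes — contains both R and \lnot R.
              branch 2.1.1.2 (add T ((P \to \lnot P) \land \lnot P)):
                T ((P \to \lnot P) \land \lnot P): α-rule — add T (P \to \lnot P), T \lnot P.
                × closes — contains both P and \lnot P.
          branch 2.1.2 (add F \lnot P):
            F \lnot (\lnot R \lor ((P \to \lnot P) \land \lnot P)): β-rule — branch into T \lnot R  //  T ((P \to \lnot P) \land \lnot P).
              branch 2.1.2.1 (add T \lnot R):
                × closes — contains both R and \lnot R.
              branch 2.1.2.2 (add T ((P \to \lnot P) \land \lnot P)):
                T ((P \to \lnot P) \land \lnot P): α-rule — add T (P \to \lnot P), T \lnot P.
                × closes — contains both P and \lnot P.
      branch 2.2 (add T (\lnot P \leftrightarrow \lnot Q)):
        F ((P \to \lnot P) \land \lnot P): β-rule — branch into F (P \to \lnot P)  //  F \lnot P.
          branch 2.2.1 (add F (P \to \lnot P)):
            F (P \to \lnot P): α-rule — add T P, F \lnot P.
            T (\lnot P \leftrightarrow \lnot Q): β-rule — branch into T \lnot P, T \lnot Q  //  F \lnot P, F \lnot Q.
              branch 2.2.1.1 (add T \lnot P, T \lnot Q):
                × closes — contains both P and \lnot P.
              branch 2.2.1.2 (add F \lnot P, F \lnot Q):
                × closes — contains both Q and \lnot Q.
          branch 2.2.2 (add F \lnot P):
            T (\lnot P \leftrightarrow \lnot Q): β-rule — branch into T \lnot P, T \lnot Q  //  F \lnot P, F \lnot Q.
              branch 2.2.2.1 (add T \lnot P, T \lnot Q):
                × closes — contains both P and \lnot P.
              branch 2.2.2.2 (add F \lnot P, F \lnot Q):
                × closes — contains both Q and \lnot Q.
All 12 branches close.
Every branch closed, so the negation is unsatisfiable and the formula is valid.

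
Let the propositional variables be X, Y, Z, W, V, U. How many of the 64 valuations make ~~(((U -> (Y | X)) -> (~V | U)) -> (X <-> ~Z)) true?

40

Initial set: {~~(((U -> (Y | X)) -> (~V | U)) -> (X <-> ~Z))}.
~~(((U -> (Y | X)) -> (~V | U)) -> (X <-> ~Z)): drop double negation, giving (((U -> (Y | X)) -> (~V | U)) -> (X <-> ~Z)).
(((U -> (Y | X)) -> (~V | U)) -> (X <-> ~Z)): β-rule — branch into ~((U -> (Y | X)) -> (~V | U))  //  (X <-> ~Z).
  branch 1 (add ~((U -> (Y | X)) -> (~V | U))):
    ~((U -> (Y | X)) -> (~V | U)): α-rule — add (U -> (Y | X)), ~(~V | U).
    ~(~V | U): α-rule — add ~~V, ~U.
    (U -> (Y | X)): β-rule — branch into ~U  //  (Y | X).
      branch 1.1 (add ~U):
        ○ open, literals {U=false, V=true}.
      branch 1.2 (add (Y | X)):
        (Y | X): β-rule — branch into Y  //  X.
          branch 1.2.1 (add Y):
            ○ open, literals {U=false, V=true, Y=true}.
          branch 1.2.2 (add X):
            ○ open, literals {U=false, V=true, X=true}.
  branch 2 (add (X <-> ~Z)):
    (X <-> ~Z): β-rule — branch into X, ~Z  //  ~X, ~~Z.
      branch 2.1 (add X, ~Z):
        ○ open, literals {X=true, Z=false}.
      branch 2.2 (add ~X, ~~Z):
        ○ open, literals {X=false, Z=true}.
0 branches closed, 5 open.
Each open branch fixes some atoms; the unmentioned ones are free. Counting distinct full assignments: branch {U=false, V=true} (X, Y, Z, W) contributes 16 new; branch {U=false, V=true, Y=true} (X, Z, W) contributes 0 new; branch {U=false, V=true, X=true} (Y, Z, W) contributes 0 new; branch {X=true, Z=false} (Y, W, V, U) contributes 12 new; branch {X=false, Z=true} (Y, W, V, U) contributes 12 new. Total: 40.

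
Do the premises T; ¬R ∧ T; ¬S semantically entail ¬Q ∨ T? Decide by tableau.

Yes

Initial set: {T; (¬R ∧ T); ¬S; ¬(¬Q ∨ T)}.
(¬R ∧ T): α-rule — add ¬R, T.
¬(¬Q ∨ T): α-rule — add ¬¬Q, ¬T.
× closes — contains both T and ¬T.
All 1 branch closes.
Every branch closed, so the premises entail the conclusion.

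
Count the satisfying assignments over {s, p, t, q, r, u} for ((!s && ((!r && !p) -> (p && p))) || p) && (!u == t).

20

Initial set: {(((!s && ((!r && !p) -> (p && p))) || p) && (!u == t))}.
(((!s && ((!r && !p) -> (p && p))) || p) && (!u == t)): α-rule — add ((!s && ((!r && !p) -> (p && p))) || p), (!u == t).
((!s && ((!r && !p) -> (p && p))) || p): β-rule — branch into (!s && ((!r && !p) -> (p && p)))  //  p.
  branch 1 (add (!s && ((!r && !p) -> (p && p)))):
    (!s && ((!r && !p) -> (p && p))): α-rule — add !s, ((!r && !p) -> (p && p)).
    (!u == t): β-rule — branch into !u, t  //  !!u, !t.
      branch 1.1 (add !u, t):
        ((!r && !p) -> (p && p)): β-rule — branch into !(!r && !p)  //  (p && p).
          branch 1.1.1 (add !(!r && !p)):
            !(!r && !p): β-rule — branch into !!r  //  !!p.
              branch 1.1.1.1 (add !!r):
                ○ open, literals {r=1, s=0, t=1, u=0}.
              branch 1.1.1.2 (add !!p):
                ○ open, literals {p=1, s=0, t=1, u=0}.
          branch 1.1.2 (add (p && p)):
            (p && p): α-rule — add p, p.
            ○ open, literals {p=1, s=0, t=1, u=0}.
      branch 1.2 (add !!u, !t):
        ((!r && !p) -> (p && p)): β-rule — branch into !(!r && !p)  //  (p && p).
          branch 1.2.1 (add !(!r && !p)):
            !(!r && !p): β-rule — branch into !!r  //  !!p.
              branch 1.2.1.1 (add !!r):
                ○ open, literals {r=1, s=0, t=0, u=1}.
              branch 1.2.1.2 (add !!p):
                ○ open, literals {p=1, s=0, t=0, u=1}.
          branch 1.2.2 (add (p && p)):
            (p && p): α-rule — add p, p.
            ○ open, literals {p=1, s=0, t=0, u=1}.
  branch 2 (add p):
    (!u == t): β-rule — branch into !u, t  //  !!u, !t.
      branch 2.1 (add !u, t):
        ○ open, literals {p=1, t=1, u=0}.
      branch 2.2 (add !!u, !t):
        ○ open, literals {p=1, t=0, u=1}.
0 branches closed, 8 open.
Each open branch fixes some atoms; the unmentioned ones are free. Counting distinct full assignments: branch {r=1, s=0, t=1, u=0} (p, q) contributes 4 new; branch {p=1, s=0, t=1, u=0} (q, r) contributes 2 new; branch {p=1, s=0, t=1, u=0} (q, r) contributes 0 new; branch {r=1, s=0, t=0, u=1} (p, q) contributes 4 new; branch {p=1, s=0, t=0, u=1} (q, r) contributes 2 new; branch {p=1, s=0, t=0, u=1} (q, r) contributes 0 new; branch {p=1, t=1, u=0} (s, q, r) contributes 4 new; branch {p=1, t=0, u=1} (s, q, r) contributes 4 new. Total: 20.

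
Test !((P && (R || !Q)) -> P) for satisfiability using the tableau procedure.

Unsatisfiable

Initial set: {!((P && (R || !Q)) -> P)}.
!((P && (R || !Q)) -> P): α-rule — add (P && (R || !Q)), !P.
(P && (R || !Q)): α-rule — add P, (R || !Q).
× closes — contains both P and !P.
All 1 branch closes.
Every branch closed; the formula is unsatisfiable.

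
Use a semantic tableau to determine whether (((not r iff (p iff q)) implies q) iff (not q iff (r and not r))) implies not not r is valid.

Assume the negation and expand:
Initial set: {not ((((not r iff (p iff q)) implies q) iff (not q iff (r and not r))) implies not not r)}.
not ((((not r iff (p iff q)) implies q) iff (not q iff (r and not r))) implies not not r): α-rule — add (((not r iff (p iff q)) implies q) iff (not q iff (r and not r))), not not not r.
not not not r: drop double negation, giving not r.
(((not r iff (p iff q)) implies q) iff (not q iff (r and not r))): β-rule — branch into ((not r iff (p iff q)) implies q), (not q iff (r and not r))  //  not ((not r iff (p iff q)) implies q), not (not q iff (r and not r)).
  branch 1 (add ((not r iff (p iff q)) implies q), (not q iff (r and not r))):
    ((not r iff (p iff q)) implies q): β-rule — branch into not (not r iff (p iff q))  //  q.
      branch 1.1 (add not (not r iff (p iff q))):
        (not q iff (r and not r)): β-rule — branch into not q, (r and not r)  //  not not q, not (r and not r).
          branch 1.1.1 (add not q, (r and not r)):
            (r and not r): α-rule — add r, not r.
            × closes — contains both r and not r.
          branch 1.1.2 (add not not q, not (r and not r)):
            not (not r iff (p iff q)): β-rule — branch into not r, not (p iff q)  //  not not r, (p iff q).
              branch 1.1.2.1 (add not r, not (p iff q)):
                not (r and not r): β-rule — branch into not r  //  not not r.
                  branch 1.1.2.1.1 (add not r):
                    not (p iff q): β-rule — branch into p, not q  //  not p, q.
                      branch 1.1.2.1.1.1 (add p, not q):
                        × closes — contains both q and not q.
                      branch 1.1.2.1.1.2 (add not p, q):
                        ○ open, literals {p=false, q=true, r=false}.
                  branch 1.1.2.1.2 (add not not r):
                    × closes — contains both r and not r.
              branch 1.1.2.2 (add not not r, (p iff q)):
                × closes — contains both r and not r.
      branch 1.2 (add q):
        (not q iff (r and not r)): β-rule — branch into not q, (r and not r)  //  not not q, not (r and not r).
          branch 1.2.1 (add not q, (r and not r)):
            × closes — contains both q and not q.
          branch 1.2.2 (add not not q, not (r and not r)):
            not (r and not r): β-rule — branch into not r  //  not not r.
              branch 1.2.2.1 (add not r):
                ○ open, literals {q=true, r=false}.
              branch 1.2.2.2 (add not not r):
                × closes — contains both r and not r.
  branch 2 (add not ((not r iff (p iff q)) implies q), not (not q iff (r and not r))):
    not ((not r iff (p iff q)) implies q): α-rule — add (not r iff (p iff q)), not q.
    not (not q iff (r and not r)): β-rule — branch into not q, not (r and not r)  //  not not q, (r and not r).
      branch 2.1 (add not q, not (r and not r)):
        (not r iff (p iff q)): β-rule — branch into not r, (p iff q)  //  not not r, not (p iff q).
          branch 2.1.1 (add not r, (p iff q)):
            not (r and not r): β-rule — branch into not r  //  not not r.
              branch 2.1.1.1 (add not r):
                (p iff q): β-rule — branch into p, q  //  not p, not q.
                  branch 2.1.1.1.1 (add p, q):
                    × closes — contains both q and not q.
                  branch 2.1.1.1.2 (add not p, not q):
                    ○ open, literals {p=false, q=false, r=false}.
              branch 2.1.1.2 (add not not r):
                × closes — contains both r and not r.
          branch 2.1.2 (add not not r, not (p iff q)):
            × closes — contains both r and not r.
      branch 2.2 (add not not q, (r and not r)):
        × closes — contains both q and not q.
10 branches closed, 3 open.
An open branch gives a countermodel: p=false, q=true, r=false (unmentioned atoms arbitrary); under it the original formula is false.

Not valid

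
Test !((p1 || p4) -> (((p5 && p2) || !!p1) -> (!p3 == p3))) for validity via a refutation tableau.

Not valid

Assume the negation and expand:
Initial set: {!!((p1 || p4) -> (((p5 && p2) || !!p1) -> (!p3 == p3)))}.
!!((p1 || p4) -> (((p5 && p2) || !!p1) -> (!p3 == p3))): β-rule — branch into !(p1 || p4)  //  (((p5 && p2) || !!p1) -> (!p3 == p3)).
  branch 1 (add !(p1 || p4)):
    !(p1 || p4): α-rule — add !p1, !p4.
    ○ open, literals {p1=0, p4=0}.
  branch 2 (add (((p5 && p2) || !!p1) -> (!p3 == p3))):
    (((p5 && p2) || !!p1) -> (!p3 == p3)): β-rule — branch into !((p5 && p2) || !!p1)  //  (!p3 == p3).
      branch 2.1 (add !((p5 && p2) || !!p1)):
        !((p5 && p2) || !!p1): α-rule — add !(p5 && p2), !!!p1.
        !!!p1: drop double negation, giving !p1.
        !(p5 && p2): β-rule — branch into !p5  //  !p2.
          branch 2.1.1 (add !p5):
            ○ open, literals {p1=0, p5=0}.
          branch 2.1.2 (add !p2):
            ○ open, literals {p1=0, p2=0}.
      branch 2.2 (add (!p3 == p3)):
        (!p3 == p3): β-rule — branch into !p3, p3  //  !!p3, !p3.
          branch 2.2.1 (add !p3, p3):
            × closes — contains both p3 and !p3.
          branch 2.2.2 (add !!p3, !p3):
            × closes — contains both p3 and !p3.
2 branches closed, 3 open.
An open branch gives a countermodel: p1=0, p4=0 (unmentioned atoms arbitrary); under it the original formula is false.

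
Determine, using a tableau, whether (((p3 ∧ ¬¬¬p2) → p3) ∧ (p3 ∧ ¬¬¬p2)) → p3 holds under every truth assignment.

Valid

Assume the negation and expand:
Initial set: {¬((((p3 ∧ ¬¬¬p2) → p3) ∧ (p3 ∧ ¬¬¬p2)) → p3)}.
¬((((p3 ∧ ¬¬¬p2) → p3) ∧ (p3 ∧ ¬¬¬p2)) → p3): α-rule — add (((p3 ∧ ¬¬¬p2) → p3) ∧ (p3 ∧ ¬¬¬p2)), ¬p3.
(((p3 ∧ ¬¬¬p2) → p3) ∧ (p3 ∧ ¬¬¬p2)): α-rule — add ((p3 ∧ ¬¬¬p2) → p3), (p3 ∧ ¬¬¬p2).
(p3 ∧ ¬¬¬p2): α-rule — add p3, ¬¬¬p2.
× closes — contains both p3 and ¬p3.
All 1 branch closes.
Every branch closed, so the negation is unsatisfiable and the formula is valid.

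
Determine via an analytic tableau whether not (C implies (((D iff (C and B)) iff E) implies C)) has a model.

Initial set: {T not (C implies (((D iff (C and B)) iff E) implies C))}.
T not (C implies (((D iff (C and B)) iff E) implies C)): α-rule — add T C, F (((D iff (C and B)) iff E) implies C).
F (((D iff (C and B)) iff E) implies C): α-rule — add T ((D iff (C and B)) iff E), F C.
× closes — contains both C and not C.
All 1 branch closes.
Every branch closed; the formula is unsatisfiable.

Unsatisfiable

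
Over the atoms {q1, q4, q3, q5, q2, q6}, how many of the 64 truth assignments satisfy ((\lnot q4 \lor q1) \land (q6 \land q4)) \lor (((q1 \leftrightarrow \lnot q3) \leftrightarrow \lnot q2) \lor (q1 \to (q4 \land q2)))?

54

Initial set: {T (((\lnot q4 \lor q1) \land (q6 \land q4)) \lor (((q1 \leftrightarrow \lnot q3) \leftrightarrow \lnot q2) \lor (q1 \to (q4 \land q2))))}.
T (((\lnot q4 \lor q1) \land (q6 \land q4)) \lor (((q1 \leftrightarrow \lnot q3) \leftrightarrow \lnot q2) \lor (q1 \to (q4 \land q2)))): β-rule — branch into T ((\lnot q4 \lor q1) \land (q6 \land q4))  //  T (((q1 \leftrightarrow \lnot q3) \leftrightarrow \lnot q2) \lor (q1 \to (q4 \land q2))).
  branch 1 (add T ((\lnot q4 \lor q1) \land (q6 \land q4))):
    T ((\lnot q4 \lor q1) \land (q6 \land q4)): α-rule — add T (\lnot q4 \lor q1), T (q6 \land q4).
    T (q6 \land q4): α-rule — add T q6, T q4.
    T (\lnot q4 \lor q1): β-rule — branch into T \lnot q4  //  T q1.
      branch 1.1 (add T \lnot q4):
        × closes — contains both q4 and \lnot q4.
      branch 1.2 (add T q1):
        ○ open, literals {q1=true, q4=true, q6=true}.
  branch 2 (add T (((q1 \leftrightarrow \lnot q3) \leftrightarrow \lnot q2) \lor (q1 \to (q4 \land q2)))):
    T (((q1 \leftrightarrow \lnot q3) \leftrightarrow \lnot q2) \lor (q1 \to (q4 \land q2))): β-rule — branch into T ((q1 \leftrightarrow \lnot q3) \leftrightarrow \lnot q2)  //  T (q1 \to (q4 \land q2)).
      branch 2.1 (add T ((q1 \leftrightarrow \lnot q3) \leftrightarrow \lnot q2)):
        T ((q1 \leftrightarrow \lnot q3) \leftrightarrow \lnot q2): β-rule — branch into T (q1 \leftrightarrow \lnot q3), T \lnot q2  //  F (q1 \leftrightarrow \lnot q3), F \lnot q2.
          branch 2.1.1 (add T (q1 \leftrightarrow \lnot q3), T \lnot q2):
            T (q1 \leftrightarrow \lnot q3): β-rule — branch into T q1, T \lnot q3  //  F q1, F \lnot q3.
              branch 2.1.1.1 (add T q1, T \lnot q3):
                ○ open, literals {q1=true, q2=false, q3=false}.
              branch 2.1.1.2 (add F q1, F \lnot q3):
                ○ open, literals {q1=false, q2=false, q3=true}.
          branch 2.1.2 (add F (q1 \leftrightarrow \lnot q3), F \lnot q2):
            F (q1 \leftrightarrow \lnot q3): β-rule — branch into T q1, F \lnot q3  //  F q1, T \lnot q3.
              branch 2.1.2.1 (add T q1, F \lnot q3):
                ○ open, literals {q1=true, q2=true, q3=true}.
              branch 2.1.2.2 (add F q1, T \lnot q3):
                ○ open, literals {q1=false, q2=true, q3=false}.
      branch 2.2 (add T (q1 \to (q4 \land q2))):
        T (q1 \to (q4 \land q2)): β-rule — branch into F q1  //  T (q4 \land q2).
          branch 2.2.1 (add F q1):
            ○ open, literals {q1=false}.
          branch 2.2.2 (add T (q4 \land q2)):
            T (q4 \land q2): α-rule — add T q4, T q2.
            ○ open, literals {q2=true, q4=true}.
1 branch closed, 7 open.
Each open branch fixes some atoms; the unmentioned ones are free. Counting distinct full assignments: branch {q1=true, q4=true, q6=true} (q3, q5, q2) contributes 8 new; branch {q1=true, q2=false, q3=false} (q4, q5, q6) contributes 6 new; branch {q1=false, q2=false, q3=true} (q4, q5, q6) contributes 8 new; branch {q1=true, q2=true, q3=true} (q4, q5, q6) contributes 6 new; branch {q1=false, q2=true, q3=false} (q4, q5, q6) contributes 8 new; branch {q1=false} (q4, q3, q5, q2, q6) contributes 16 new; branch {q2=true, q4=true} (q1, q3, q5, q6) contributes 2 new. Total: 54.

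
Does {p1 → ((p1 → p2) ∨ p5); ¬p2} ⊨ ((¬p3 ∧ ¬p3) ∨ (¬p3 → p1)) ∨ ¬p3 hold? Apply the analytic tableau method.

Initial set: {T (p1 → ((p1 → p2) ∨ p5)); T ¬p2; F (((¬p3 ∧ ¬p3) ∨ (¬p3 → p1)) ∨ ¬p3)}.
F (((¬p3 ∧ ¬p3) ∨ (¬p3 → p1)) ∨ ¬p3): α-rule — add F ((¬p3 ∧ ¬p3) ∨ (¬p3 → p1)), F ¬p3.
F ((¬p3 ∧ ¬p3) ∨ (¬p3 → p1)): α-rule — add F (¬p3 ∧ ¬p3), F (¬p3 → p1).
F (¬p3 → p1): α-rule — add T ¬p3, F p1.
× closes — contains both p3 and ¬p3.
All 1 branch closes.
Every branch closed, so the premises entail the conclusion.

Yes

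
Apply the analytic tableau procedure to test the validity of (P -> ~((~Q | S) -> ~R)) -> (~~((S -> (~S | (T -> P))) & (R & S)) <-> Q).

Not valid

Assume the negation and expand:
Initial set: {~((P -> ~((~Q | S) -> ~R)) -> (~~((S -> (~S | (T -> P))) & (R & S)) <-> Q))}.
~((P -> ~((~Q | S) -> ~R)) -> (~~((S -> (~S | (T -> P))) & (R & S)) <-> Q)): α-rule — add (P -> ~((~Q | S) -> ~R)), ~(~~((S -> (~S | (T -> P))) & (R & S)) <-> Q).
(P -> ~((~Q | S) -> ~R)): β-rule — branch into ~P  //  ~((~Q | S) -> ~R).
  branch 1 (add ~P):
    ~(~~((S -> (~S | (T -> P))) & (R & S)) <-> Q): β-rule — branch into ~~((S -> (~S | (T -> P))) & (R & S)), ~Q  //  ~~~((S -> (~S | (T -> P))) & (R & S)), Q.
      branch 1.1 (add ~~((S -> (~S | (T -> P))) & (R & S)), ~Q):
        ~~((S -> (~S | (T -> P))) & (R & S)): drop double negation, giving ((S -> (~S | (T -> P))) & (R & S)).
        ((S -> (~S | (T -> P))) & (R & S)): α-rule — add (S -> (~S | (T -> P))), (R & S).
        (R & S): α-rule — add R, S.
        (S -> (~S | (T -> P))): β-rule — branch into ~S  //  (~S | (T -> P)).
          branch 1.1.1 (add ~S):
            × closes — contains both S and ~S.
          branch 1.1.2 (add (~S | (T -> P))):
            (~S | (T -> P)): β-rule — branch into ~S  //  (T -> P).
              branch 1.1.2.1 (add ~S):
                × closes — contains both S and ~S.
              branch 1.1.2.2 (add (T -> P)):
                (T -> P): β-rule — branch into ~T  //  P.
                  branch 1.1.2.2.1 (add ~T):
                    ○ open, literals {P=F, Q=F, R=T, S=T, T=F}.
                  branch 1.1.2.2.2 (add P):
                    × closes — contains both P and ~P.
      branch 1.2 (add ~~~((S -> (~S | (T -> P))) & (R & S)), Q):
        ~~~((S -> (~S | (T -> P))) & (R & S)): drop double negation, giving ~((S -> (~S | (T -> P))) & (R & S)).
        ~((S -> (~S | (T -> P))) & (R & S)): β-rule — branch into ~(S -> (~S | (T -> P)))  //  ~(R & S).
          branch 1.2.1 (add ~(S -> (~S | (T -> P)))):
            ~(S -> (~S | (T -> P))): α-rule — add S, ~(~S | (T -> P)).
            ~(~S | (T -> P)): α-rule — add ~~S, ~(T -> P).
            ~(T -> P): α-rule — add T, ~P.
            ○ open, literals {P=F, Q=T, S=T, T=T}.
          branch 1.2.2 (add ~(R & S)):
            ~(R & S): β-rule — branch into ~R  //  ~S.
              branch 1.2.2.1 (add ~R):
                ○ open, literals {P=F, Q=T, R=F}.
              branch 1.2.2.2 (add ~S):
                ○ open, literals {P=F, Q=T, S=F}.
  branch 2 (add ~((~Q | S) -> ~R)):
    ~((~Q | S) -> ~R): α-rule — add (~Q | S), ~~R.
    ~(~~((S -> (~S | (T -> P))) & (R & S)) <-> Q): β-rule — branch into ~~((S -> (~S | (T -> P))) & (R & S)), ~Q  //  ~~~((S -> (~S | (T -> P))) & (R & S)), Q.
      branch 2.1 (add ~~((S -> (~S | (T -> P))) & (R & S)), ~Q):
        ~~((S -> (~S | (T -> P))) & (R & S)): drop double negation, giving ((S -> (~S | (T -> P))) & (R & S)).
        ((S -> (~S | (T -> P))) & (R & S)): α-rule — add (S -> (~S | (T -> P))), (R & S).
        (R & S): α-rule — add R, S.
        (~Q | S): β-rule — branch into ~Q  //  S.
          branch 2.1.1 (add ~Q):
            (S -> (~S | (T -> P))): β-rule — branch into ~S  //  (~S | (T -> P)).
              branch 2.1.1.1 (add ~S):
                × closes — contains both S and ~S.
              branch 2.1.1.2 (add (~S | (T -> P))):
                (~S | (T -> P)): β-rule — branch into ~S  //  (T -> P).
                  branch 2.1.1.2.1 (add ~S):
                    × closes — contains both S and ~S.
                  branch 2.1.1.2.2 (add (T -> P)):
                    (T -> P): β-rule — branch into ~T  //  P.
                      branch 2.1.1.2.2.1 (add ~T):
                        ○ open, literals {Q=F, R=T, S=T, T=F}.
                      branch 2.1.1.2.2.2 (add P):
                        ○ open, literals {P=T, Q=F, R=T, S=T}.
          branch 2.1.2 (add S):
            (S -> (~S | (T -> P))): β-rule — branch into ~S  //  (~S | (T -> P)).
              branch 2.1.2.1 (add ~S):
                × closes — contains both S and ~S.
              branch 2.1.2.2 (add (~S | (T -> P))):
                (~S | (T -> P)): β-rule — branch into ~S  //  (T -> P).
                  branch 2.1.2.2.1 (add ~S):
                    × closes — contains both S and ~S.
                  branch 2.1.2.2.2 (add (T -> P)):
                    (T -> P): β-rule — branch into ~T  //  P.
                      branch 2.1.2.2.2.1 (add ~T):
                        ○ open, literals {Q=F, R=T, S=T, T=F}.
                      branch 2.1.2.2.2.2 (add P):
                        ○ open, literals {P=T, Q=F, R=T, S=T}.
      branch 2.2 (add ~~~((S -> (~S | (T -> P))) & (R & S)), Q):
        ~~~((S -> (~S | (T -> P))) & (R & S)): drop double negation, giving ~((S -> (~S | (T -> P))) & (R & S)).
        (~Q | S): β-rule — branch into ~Q  //  S.
          branch 2.2.1 (add ~Q):
            × closes — contains both Q and ~Q.
          branch 2.2.2 (add S):
            ~((S -> (~S | (T -> P))) & (R & S)): β-rule — branch into ~(S -> (~S | (T -> P)))  //  ~(R & S).
              branch 2.2.2.1 (add ~(S -> (~S | (T -> P)))):
                ~(S -> (~S | (T -> P))): α-rule — add S, ~(~S | (T -> P)).
                ~(~S | (T -> P)): α-rule — add ~~S, ~(T -> P).
                ~(T -> P): α-rule — add T, ~P.
                ○ open, literals {P=F, Q=T, R=T, S=T, T=T}.
              branch 2.2.2.2 (add ~(R & S)):
                ~(R & S): β-rule — branch into ~R  //  ~S.
                  branch 2.2.2.2.1 (add ~R):
                    × closes — contains both R and ~R.
                  branch 2.2.2.2.2 (add ~S):
                    × closes — contains both S and ~S.
10 branches closed, 9 open.
An open branch gives a countermodel: P=F, Q=F, R=T, S=T, T=F (unmentioned atoms arbitrary); under it the original formula is false.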